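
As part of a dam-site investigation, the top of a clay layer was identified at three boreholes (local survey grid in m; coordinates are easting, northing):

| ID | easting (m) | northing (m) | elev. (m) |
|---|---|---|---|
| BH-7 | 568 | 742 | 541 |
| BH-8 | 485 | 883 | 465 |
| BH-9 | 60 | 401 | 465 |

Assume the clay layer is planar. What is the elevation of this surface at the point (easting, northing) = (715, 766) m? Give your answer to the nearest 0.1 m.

587.1 m

Let the plane be z = a·easting + b·northing + c.
BH-8−BH-7: −83a + 141b = −76;  BH-9−BH-7: −508a − 341b = −76.
Solving gives a = 0.36657, b = −0.32322.
Then c = 541 − a·568 − b·742 = 572.62.
At (715, 766): z = 262.1 − 247.6 + 572.62 = 587.1 m.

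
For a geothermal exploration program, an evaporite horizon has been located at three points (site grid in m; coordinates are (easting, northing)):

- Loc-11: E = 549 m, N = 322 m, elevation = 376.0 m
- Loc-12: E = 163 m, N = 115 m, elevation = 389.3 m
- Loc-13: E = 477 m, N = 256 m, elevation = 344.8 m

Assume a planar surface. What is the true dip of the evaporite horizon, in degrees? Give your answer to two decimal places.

54.69°

Two edge vectors: Loc-11→Loc-12 = (-386, -207, 13.3), Loc-11→Loc-13 = (-72, -66, -31.2).
Normal n = (Loc-11→Loc-12) × (Loc-11→Loc-13) = (7336.2, -13000.8, 10572).
So ∂z/∂E = −n_x/n_z = −0.69393 and ∂z/∂N = −n_y/n_z = 1.22974.
Gradient magnitude |∇z| = √(a² + b²) = √(0.48154 + 1.51226) = 1.41202.
True dip = arctan(1.41202) = 54.69°, dipping toward SSE (azimuth ≈ 151°).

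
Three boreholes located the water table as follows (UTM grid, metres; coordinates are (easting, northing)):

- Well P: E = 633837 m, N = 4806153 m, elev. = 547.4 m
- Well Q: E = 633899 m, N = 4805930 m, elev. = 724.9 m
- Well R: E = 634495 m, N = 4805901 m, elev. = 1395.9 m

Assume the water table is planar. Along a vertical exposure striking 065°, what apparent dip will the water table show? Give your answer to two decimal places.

Two edge vectors: Well P→Well Q = (62, -223, 177.5), Well P→Well R = (658, -252, 848.5).
Normal n = (Well P→Well Q) × (Well P→Well R) = (-144485.5, 64188, 131110).
So ∂z/∂E = −n_x/n_z = 1.10202 and ∂z/∂N = −n_y/n_z = −0.48957.
Unit vector along 065° is (sin 65°, cos 65°) = (0.9063, 0.4226).
Slope in that direction = a·(0.9063) + b·(0.4226) = 0.79186.
Apparent dip = arctan|0.79186| = 38.37° (true dip is 50.3°, so apparent ≤ true as expected).

38.37°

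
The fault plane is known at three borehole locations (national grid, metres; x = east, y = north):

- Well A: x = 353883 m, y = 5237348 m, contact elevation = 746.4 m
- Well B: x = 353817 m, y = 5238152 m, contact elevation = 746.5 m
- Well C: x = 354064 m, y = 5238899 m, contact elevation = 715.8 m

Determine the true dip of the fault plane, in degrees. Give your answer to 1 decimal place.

Two edge vectors: Well A→Well B = (-66, 804, 0.1), Well A→Well C = (181, 1551, -30.6).
Normal n = (Well A→Well B) × (Well A→Well C) = (-24757.5, -2001.5, -247890).
So ∂z/∂x = −n_x/n_z = −0.09987 and ∂z/∂y = −n_y/n_z = −0.00807.
Gradient magnitude |∇z| = √(a² + b²) = √(0.00997 + 0.00007) = 0.10020.
True dip = arctan(0.10020) = 5.7°, dipping toward E (azimuth ≈ 085°).

5.7°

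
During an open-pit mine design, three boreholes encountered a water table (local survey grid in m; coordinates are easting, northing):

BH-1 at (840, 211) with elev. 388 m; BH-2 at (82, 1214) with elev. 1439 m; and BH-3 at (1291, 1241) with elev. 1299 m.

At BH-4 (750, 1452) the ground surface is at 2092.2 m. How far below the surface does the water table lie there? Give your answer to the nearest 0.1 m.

519.9 m

Two edge vectors: BH-1→BH-2 = (-758, 1003, 1051), BH-1→BH-3 = (451, 1030, 911).
Normal n = (BH-1→BH-2) × (BH-1→BH-3) = (-168797, 1164539, -1233093).
So ∂z/∂easting = −n_x/n_z = −0.136889 and ∂z/∂northing = −n_y/n_z = 0.944405.
Intercept c from BH-1: 388 + 114.99 − 199.27 = 303.72.
At (750, 1452): z_contact = −102.67 + 1371.28 + 303.72 = 1572.33 m.
Depth below ground = 2092.2 − 1572.33 = 519.9 m.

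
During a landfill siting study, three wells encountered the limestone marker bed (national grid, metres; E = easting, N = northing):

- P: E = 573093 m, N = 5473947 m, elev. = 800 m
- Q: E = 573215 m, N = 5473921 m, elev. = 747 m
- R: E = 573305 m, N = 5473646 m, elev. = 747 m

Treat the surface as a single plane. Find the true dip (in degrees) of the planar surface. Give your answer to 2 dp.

26.17°

Let the plane be z = a·E + b·N + c.
Q−P: 122a − 26b = −53;  R−P: 212a − 301b = −53.
Solving gives a = −0.46700, b = −0.15284.
Gradient magnitude |∇z| = √(a² + b²) = √(0.21809 + 0.02336) = 0.49137.
True dip = arctan(0.49137) = 26.17°, dipping toward ENE (azimuth ≈ 072°).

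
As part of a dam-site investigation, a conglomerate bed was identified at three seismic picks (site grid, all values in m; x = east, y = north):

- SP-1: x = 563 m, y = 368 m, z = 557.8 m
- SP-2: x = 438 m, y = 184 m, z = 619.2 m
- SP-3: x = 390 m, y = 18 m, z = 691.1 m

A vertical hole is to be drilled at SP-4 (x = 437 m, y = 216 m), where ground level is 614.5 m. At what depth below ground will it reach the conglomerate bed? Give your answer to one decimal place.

11.8 m

Let the plane be z = a·x + b·y + c.
SP-2−SP-1: −125a − 184b = 61.4;  SP-3−SP-1: −173a − 350b = 133.3.
Solving gives a = 0.25484, b = −0.50682.
Then c = 557.8 − a·563 − b·368 = 600.83.
At (437, 216): z_contact = 111.37 − 109.47 + 600.83 = 602.73 m.
Depth below ground = 614.5 − 602.73 = 11.8 m.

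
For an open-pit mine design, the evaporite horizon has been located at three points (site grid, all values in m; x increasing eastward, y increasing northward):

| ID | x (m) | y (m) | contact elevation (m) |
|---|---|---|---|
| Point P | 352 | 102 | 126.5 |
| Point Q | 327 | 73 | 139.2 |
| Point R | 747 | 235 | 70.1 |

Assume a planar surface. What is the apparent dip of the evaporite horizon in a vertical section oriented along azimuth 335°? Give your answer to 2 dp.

22.04°

Two edge vectors: Point P→Point Q = (-25, -29, 12.7), Point P→Point R = (395, 133, -56.4).
Normal n = (Point P→Point Q) × (Point P→Point R) = (-53.5, 3606.5, 8130).
So ∂z/∂x = −n_x/n_z = 0.00658 and ∂z/∂y = −n_y/n_z = −0.44360.
Unit vector along 335° is (sin 335°, cos 335°) = (-0.4226, 0.9063).
Slope in that direction = a·(-0.4226) + b·(0.9063) = −0.40482.
Apparent dip = arctan|0.40482| = 22.04° (true dip is 23.9°, so apparent ≤ true as expected).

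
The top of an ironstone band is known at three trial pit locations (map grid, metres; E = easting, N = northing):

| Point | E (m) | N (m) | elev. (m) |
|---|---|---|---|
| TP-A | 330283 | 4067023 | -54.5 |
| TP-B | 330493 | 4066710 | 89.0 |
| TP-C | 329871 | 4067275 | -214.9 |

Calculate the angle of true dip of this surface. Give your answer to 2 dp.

20.91°

Let the plane be z = a·E + b·N + c.
TP-B−TP-A: 210a − 313b = 143.5;  TP-C−TP-A: −412a + 252b = −160.4.
Solving gives a = 0.18469, b = −0.33455.
Gradient magnitude |∇z| = √(a² + b²) = √(0.03411 + 0.11193) = 0.38215.
True dip = arctan(0.38215) = 20.91°, dipping toward NNW (azimuth ≈ 331°).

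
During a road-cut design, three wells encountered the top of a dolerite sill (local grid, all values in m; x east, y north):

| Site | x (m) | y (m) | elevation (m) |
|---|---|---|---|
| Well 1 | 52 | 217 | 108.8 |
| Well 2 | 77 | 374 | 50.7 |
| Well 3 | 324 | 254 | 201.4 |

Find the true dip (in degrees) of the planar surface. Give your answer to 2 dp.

Two edge vectors: Well 1→Well 2 = (25, 157, -58.1), Well 1→Well 3 = (272, 37, 92.6).
Normal n = (Well 1→Well 2) × (Well 1→Well 3) = (16687.9, -18118.2, -41779).
So ∂z/∂x = −n_x/n_z = 0.39943 and ∂z/∂y = −n_y/n_z = −0.43367.
Gradient magnitude |∇z| = √(a² + b²) = √(0.15955 + 0.18807) = 0.58959.
True dip = arctan(0.58959) = 30.52°, dipping toward NW (azimuth ≈ 317°).

30.52°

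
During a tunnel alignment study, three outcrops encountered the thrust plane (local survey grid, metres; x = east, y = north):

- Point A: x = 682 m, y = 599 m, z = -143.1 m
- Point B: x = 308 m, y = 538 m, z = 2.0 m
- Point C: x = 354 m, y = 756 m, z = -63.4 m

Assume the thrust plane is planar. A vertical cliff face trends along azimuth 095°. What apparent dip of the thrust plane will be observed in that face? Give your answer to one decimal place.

18.3°

Let the plane be z = a·x + b·y + c.
Point B−Point A: −374a − 61b = 145.1;  Point C−Point A: −328a + 157b = 79.7.
Solving gives a = −0.35112, b = −0.22591.
Unit vector along 095° is (sin 95°, cos 95°) = (0.9962, -0.0872).
Slope in that direction = a·(0.9962) + b·(-0.0872) = −0.33010.
Apparent dip = arctan|0.33010| = 18.3° (true dip is 22.7°, so apparent ≤ true as expected).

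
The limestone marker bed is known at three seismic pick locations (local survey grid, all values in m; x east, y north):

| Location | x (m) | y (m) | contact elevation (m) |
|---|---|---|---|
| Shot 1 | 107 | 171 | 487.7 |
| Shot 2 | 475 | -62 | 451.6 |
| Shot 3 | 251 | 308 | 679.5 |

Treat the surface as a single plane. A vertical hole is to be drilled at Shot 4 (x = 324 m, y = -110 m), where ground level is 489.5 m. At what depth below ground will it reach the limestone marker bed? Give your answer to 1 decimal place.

152.7 m

Let the plane be z = a·x + b·y + c.
Shot 2−Shot 1: 368a − 233b = −36.1;  Shot 3−Shot 1: 144a + 137b = 191.8.
Solving gives a = 0.47332, b = 0.90250.
Then c = 487.7 − a·107 − b·171 = 282.73.
At (324, -110): z_contact = 153.36 − 99.27 + 282.73 = 336.81 m.
Depth below ground = 489.5 − 336.81 = 152.7 m.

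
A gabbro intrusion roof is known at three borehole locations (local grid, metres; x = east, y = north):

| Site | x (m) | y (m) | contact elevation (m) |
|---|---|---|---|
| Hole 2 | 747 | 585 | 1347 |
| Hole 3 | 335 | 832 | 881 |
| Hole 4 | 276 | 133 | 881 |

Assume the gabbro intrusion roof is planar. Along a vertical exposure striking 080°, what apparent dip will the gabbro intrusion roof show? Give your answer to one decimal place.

46.2°

Two edge vectors: Hole 2→Hole 3 = (-412, 247, -466), Hole 2→Hole 4 = (-471, -452, -466).
Normal n = (Hole 2→Hole 3) × (Hole 2→Hole 4) = (-325734, 27494, 302561).
So ∂z/∂x = −n_x/n_z = 1.07659 and ∂z/∂y = −n_y/n_z = −0.09087.
Unit vector along 080° is (sin 80°, cos 80°) = (0.9848, 0.1736).
Slope in that direction = a·(0.9848) + b·(0.1736) = 1.04445.
Apparent dip = arctan|1.04445| = 46.2° (true dip is 47.2°, so apparent ≤ true as expected).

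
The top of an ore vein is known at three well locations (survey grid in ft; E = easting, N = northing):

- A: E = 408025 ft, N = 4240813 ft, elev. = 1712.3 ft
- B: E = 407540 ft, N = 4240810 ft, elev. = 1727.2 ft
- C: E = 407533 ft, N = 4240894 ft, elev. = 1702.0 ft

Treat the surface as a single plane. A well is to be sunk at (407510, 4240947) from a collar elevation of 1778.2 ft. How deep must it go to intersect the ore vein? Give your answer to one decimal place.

Two edge vectors: A→B = (-485, -3, 14.9), A→C = (-492, 81, -10.3).
Normal n = (A→B) × (A→C) = (-1176, -12326.3, -40761).
So ∂z/∂E = −n_x/n_z = −0.028851108 and ∂z/∂N = −n_y/n_z = −0.302404259.
Intercept c from A: 1712.3 + 11771.97 + 1282439.91 = 1295924.19.
At (407510, 4240947): z_contact = −11757.11 − 1282480.43 + 1295924.19 = 1686.64 ft.
Depth below ground = 1778.2 − 1686.64 = 91.6 ft.

91.6 ft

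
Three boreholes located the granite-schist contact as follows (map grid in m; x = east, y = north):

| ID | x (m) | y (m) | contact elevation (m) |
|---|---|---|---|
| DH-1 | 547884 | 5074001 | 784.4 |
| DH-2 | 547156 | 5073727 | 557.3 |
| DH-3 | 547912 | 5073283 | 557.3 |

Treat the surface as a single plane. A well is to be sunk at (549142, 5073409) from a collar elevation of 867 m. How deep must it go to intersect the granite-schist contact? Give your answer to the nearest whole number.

35 m

Two edge vectors: DH-1→DH-2 = (-728, -274, -227.1), DH-1→DH-3 = (28, -718, -227.1).
Normal n = (DH-1→DH-2) × (DH-1→DH-3) = (-100832.4, -171687.6, 530376).
So ∂z/∂x = −n_x/n_z = 0.19011494 and ∂z/∂y = −n_y/n_z = 0.32370922.
Intercept c from DH-1: 784.4 − 104160.93 − 1642500.89 = −1745877.43.
At (549142, 5073409): z_contact = 104400.1 + 1642309.3 − 1745877.43 = 831.9 m.
Depth below ground = 867 − 831.9 = 35 m.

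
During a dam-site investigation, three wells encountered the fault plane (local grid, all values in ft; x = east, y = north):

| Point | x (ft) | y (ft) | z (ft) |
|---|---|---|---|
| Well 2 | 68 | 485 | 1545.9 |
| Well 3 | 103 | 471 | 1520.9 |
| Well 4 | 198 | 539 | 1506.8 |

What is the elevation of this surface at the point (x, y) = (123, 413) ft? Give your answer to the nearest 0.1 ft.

Two edge vectors: Well 2→Well 3 = (35, -14, -25), Well 2→Well 4 = (130, 54, -39.1).
Normal n = (Well 2→Well 3) × (Well 2→Well 4) = (1897.4, -1881.5, 3710).
So ∂z/∂x = −n_x/n_z = −0.51143 and ∂z/∂y = −n_y/n_z = 0.50714.
Intercept c from Well 2: 1545.9 + 34.78 − 245.96 = 1334.71.
At (123, 413): z = −62.9 + 209.4 + 1334.71 = 1481.3 ft.

1481.3 ft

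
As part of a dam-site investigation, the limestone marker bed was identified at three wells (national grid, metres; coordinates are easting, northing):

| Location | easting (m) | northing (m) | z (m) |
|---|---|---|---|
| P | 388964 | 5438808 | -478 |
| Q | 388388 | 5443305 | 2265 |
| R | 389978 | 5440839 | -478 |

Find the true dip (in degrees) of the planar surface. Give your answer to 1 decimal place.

Let the plane be z = a·easting + b·northing + c.
Q−P: −576a + 4497b = 2743;  R−P: 1014a + 2031b = 0.
Solving gives a = −0.97229, b = 0.48543.
Gradient magnitude |∇z| = √(a² + b²) = √(0.94535 + 0.23564) = 1.08673.
True dip = arctan(1.08673) = 47.4°, dipping toward ESE (azimuth ≈ 117°).

47.4°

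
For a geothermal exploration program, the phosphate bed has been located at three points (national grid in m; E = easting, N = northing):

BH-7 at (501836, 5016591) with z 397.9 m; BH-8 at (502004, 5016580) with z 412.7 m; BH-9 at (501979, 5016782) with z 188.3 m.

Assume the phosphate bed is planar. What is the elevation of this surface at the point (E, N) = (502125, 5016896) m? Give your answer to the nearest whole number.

64 m

Let the plane be z = a·E + b·N + c.
BH-8−BH-7: 168a − 11b = 14.8;  BH-9−BH-7: 143a + 191b = −209.6.
Solving gives a = 0.01548379, b = −1.10897478.
Then c = 397.9 − a·501836 − b·5016591 = 5555900.46.
At (502125, 5016896): z = 7774.8 − 5563611.1 + 5555900.46 = 64.1 m.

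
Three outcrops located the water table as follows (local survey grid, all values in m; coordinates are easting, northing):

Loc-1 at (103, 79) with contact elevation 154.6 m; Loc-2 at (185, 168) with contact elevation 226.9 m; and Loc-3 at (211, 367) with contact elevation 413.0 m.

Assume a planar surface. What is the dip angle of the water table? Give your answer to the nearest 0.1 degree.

Two edge vectors: Loc-1→Loc-2 = (82, 89, 72.3), Loc-1→Loc-3 = (108, 288, 258.4).
Normal n = (Loc-1→Loc-2) × (Loc-1→Loc-3) = (2175.2, -13380.4, 14004).
So ∂z/∂easting = −n_x/n_z = −0.15533 and ∂z/∂northing = −n_y/n_z = 0.95547.
Gradient magnitude |∇z| = √(a² + b²) = √(0.02413 + 0.91292) = 0.96801.
True dip = arctan(0.96801) = 44.1°, dipping toward S (azimuth ≈ 171°).

44.1°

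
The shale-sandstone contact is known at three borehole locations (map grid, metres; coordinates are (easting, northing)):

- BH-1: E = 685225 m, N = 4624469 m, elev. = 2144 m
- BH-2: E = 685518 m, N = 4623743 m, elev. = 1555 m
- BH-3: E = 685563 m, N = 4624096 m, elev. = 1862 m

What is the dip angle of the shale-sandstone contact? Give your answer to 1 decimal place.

40.8°

Two edge vectors: BH-1→BH-2 = (293, -726, -589), BH-1→BH-3 = (338, -373, -282).
Normal n = (BH-1→BH-2) × (BH-1→BH-3) = (-14965, -116456, 136099).
So ∂z/∂E = −n_x/n_z = 0.10996 and ∂z/∂N = −n_y/n_z = 0.85567.
Gradient magnitude |∇z| = √(a² + b²) = √(0.01209 + 0.73217) = 0.86271.
True dip = arctan(0.86271) = 40.8°, dipping toward S (azimuth ≈ 187°).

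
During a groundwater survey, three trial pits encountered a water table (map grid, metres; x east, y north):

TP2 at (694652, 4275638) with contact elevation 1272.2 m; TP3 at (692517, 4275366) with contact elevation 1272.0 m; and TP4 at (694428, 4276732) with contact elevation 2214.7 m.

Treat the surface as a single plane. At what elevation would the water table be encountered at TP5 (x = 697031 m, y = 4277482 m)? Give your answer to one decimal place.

Two edge vectors: TP2→TP3 = (-2135, -272, -0.2), TP2→TP4 = (-224, 1094, 942.5).
Normal n = (TP2→TP3) × (TP2→TP4) = (-256141.2, 2012282.3, -2396618).
So ∂z/∂x = −n_x/n_z = −0.106876106 and ∂z/∂y = −n_y/n_z = 0.839634143.
Intercept c from TP2: 1272.2 + 74241.70 − 3589971.65 = −3514457.75.
At (697031, 4277482): z = −74496.0 + 3591519.9 − 3514457.75 = 2566.2 m.

2566.2 m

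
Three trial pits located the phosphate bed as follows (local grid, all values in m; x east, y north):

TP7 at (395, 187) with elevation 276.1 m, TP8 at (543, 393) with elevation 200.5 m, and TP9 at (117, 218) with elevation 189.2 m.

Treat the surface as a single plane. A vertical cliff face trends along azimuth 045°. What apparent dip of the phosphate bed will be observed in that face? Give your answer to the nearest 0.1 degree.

11.8°

Two edge vectors: TP7→TP8 = (148, 206, -75.6), TP7→TP9 = (-278, 31, -86.9).
Normal n = (TP7→TP8) × (TP7→TP9) = (-15557.8, 33878, 61856).
So ∂z/∂x = −n_x/n_z = 0.25152 and ∂z/∂y = −n_y/n_z = −0.54769.
Unit vector along 045° is (sin 45°, cos 45°) = (0.7071, 0.7071).
Slope in that direction = a·(0.7071) + b·(0.7071) = −0.20943.
Apparent dip = arctan|0.20943| = 11.8° (true dip is 31.1°, so apparent ≤ true as expected).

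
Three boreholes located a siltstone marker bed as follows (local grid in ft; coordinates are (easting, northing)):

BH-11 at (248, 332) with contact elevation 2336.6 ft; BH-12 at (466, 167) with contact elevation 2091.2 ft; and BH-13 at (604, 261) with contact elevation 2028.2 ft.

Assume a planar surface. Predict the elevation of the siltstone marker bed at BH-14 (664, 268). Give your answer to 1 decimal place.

1985.0 ft

Let the plane be z = a·E + b·N + c.
BH-12−BH-11: 218a − 165b = −245.4;  BH-13−BH-11: 356a − 71b = −308.4.
Solving gives a = −0.77349, b = 0.46533.
Then c = 2336.6 − a·248 − b·332 = 2373.93.
At (664, 268): z = −513.6 + 124.7 + 2373.93 = 1985.0 ft.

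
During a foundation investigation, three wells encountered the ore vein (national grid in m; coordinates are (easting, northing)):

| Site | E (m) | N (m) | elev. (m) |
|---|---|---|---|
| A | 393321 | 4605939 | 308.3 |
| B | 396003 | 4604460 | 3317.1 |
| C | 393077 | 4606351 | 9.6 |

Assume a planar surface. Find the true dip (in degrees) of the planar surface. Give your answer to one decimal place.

Two edge vectors: A→B = (2682, -1479, 3008.8), A→C = (-244, 412, -298.7).
Normal n = (A→B) × (A→C) = (-797848.3, 66966.2, 744108).
So ∂z/∂E = −n_x/n_z = 1.07222 and ∂z/∂N = −n_y/n_z = −0.09000.
Gradient magnitude |∇z| = √(a² + b²) = √(1.14966 + 0.00810) = 1.07599.
True dip = arctan(1.07599) = 47.1°, dipping toward W (azimuth ≈ 275°).

47.1°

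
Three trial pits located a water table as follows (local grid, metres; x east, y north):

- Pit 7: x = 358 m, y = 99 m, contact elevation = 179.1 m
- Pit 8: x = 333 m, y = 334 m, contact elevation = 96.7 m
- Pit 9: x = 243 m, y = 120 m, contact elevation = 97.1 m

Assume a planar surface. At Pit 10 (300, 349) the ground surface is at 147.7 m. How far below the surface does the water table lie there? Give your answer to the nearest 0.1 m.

77.0 m

Let the plane be z = a·x + b·y + c.
Pit 8−Pit 7: −25a + 235b = −82.4;  Pit 9−Pit 7: −115a + 21b = −82.
Solving gives a = 0.66187, b = −0.28023.
Then c = 179.1 − a·358 − b·99 = −30.11.
At (300, 349): z_contact = 198.56 − 97.80 − 30.11 = 70.65 m.
Depth below ground = 147.7 − 70.65 = 77.0 m.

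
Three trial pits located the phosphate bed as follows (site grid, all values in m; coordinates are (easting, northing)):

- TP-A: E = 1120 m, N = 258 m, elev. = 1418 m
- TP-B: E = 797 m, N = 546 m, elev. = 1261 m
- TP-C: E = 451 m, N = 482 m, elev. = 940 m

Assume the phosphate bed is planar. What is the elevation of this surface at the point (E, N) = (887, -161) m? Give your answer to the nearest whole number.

Let the plane be z = a·E + b·N + c.
TP-B−TP-A: −323a + 288b = −157;  TP-C−TP-A: −669a + 224b = −478.
Solving gives a = 0.85186, b = 0.41025.
Then c = 1418 − a·1120 − b·258 = 358.07.
At (887, -161): z = 755.6 − 66.0 + 358.07 = 1047.6 m.

1048 m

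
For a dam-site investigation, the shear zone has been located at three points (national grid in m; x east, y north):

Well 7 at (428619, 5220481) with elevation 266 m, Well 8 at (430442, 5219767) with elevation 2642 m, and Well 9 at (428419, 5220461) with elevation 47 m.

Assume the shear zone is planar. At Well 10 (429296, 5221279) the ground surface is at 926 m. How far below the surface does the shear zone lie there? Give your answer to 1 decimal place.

228.2 m

Two edge vectors: Well 7→Well 8 = (1823, -714, 2376), Well 7→Well 9 = (-200, -20, -219).
Normal n = (Well 7→Well 8) × (Well 7→Well 9) = (203886, -75963, -179260).
So ∂z/∂x = −n_x/n_z = 1.137375879 and ∂z/∂y = −n_y/n_z = −0.423758786.
Intercept c from Well 7: 266 − 487500.91 + 2212224.69 = 1724989.78.
At (429296, 5221279): z_contact = 488270.92 − 2212562.85 + 1724989.78 = 697.84 m.
Depth below ground = 926 − 697.84 = 228.2 m.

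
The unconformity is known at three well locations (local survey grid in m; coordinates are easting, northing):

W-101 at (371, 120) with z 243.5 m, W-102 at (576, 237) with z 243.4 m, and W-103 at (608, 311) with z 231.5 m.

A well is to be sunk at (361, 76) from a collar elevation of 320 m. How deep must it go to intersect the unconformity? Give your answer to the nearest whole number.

Two edge vectors: W-101→W-102 = (205, 117, -0.1), W-101→W-103 = (237, 191, -12).
Normal n = (W-101→W-102) × (W-101→W-103) = (-1384.9, 2436.3, 11426).
So ∂z/∂easting = −n_x/n_z = 0.12121 and ∂z/∂northing = −n_y/n_z = −0.21322.
Intercept c from W-101: 243.5 − 44.97 + 25.59 = 224.12.
At (361, 76): z_contact = 43.8 − 16.2 + 224.12 = 251.7 m.
Depth below ground = 320 − 251.7 = 68 m.

68 m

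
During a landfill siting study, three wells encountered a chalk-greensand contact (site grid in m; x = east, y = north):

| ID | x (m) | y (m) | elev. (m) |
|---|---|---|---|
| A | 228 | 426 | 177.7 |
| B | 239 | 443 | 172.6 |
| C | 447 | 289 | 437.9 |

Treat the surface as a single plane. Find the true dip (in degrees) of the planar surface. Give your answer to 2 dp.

46.18°

Two edge vectors: A→B = (11, 17, -5.1), A→C = (219, -137, 260.2).
Normal n = (A→B) × (A→C) = (3724.7, -3979.1, -5230).
So ∂z/∂x = −n_x/n_z = 0.71218 and ∂z/∂y = −n_y/n_z = −0.76082.
Gradient magnitude |∇z| = √(a² + b²) = √(0.50720 + 0.57885) = 1.04214.
True dip = arctan(1.04214) = 46.18°, dipping toward NW (azimuth ≈ 317°).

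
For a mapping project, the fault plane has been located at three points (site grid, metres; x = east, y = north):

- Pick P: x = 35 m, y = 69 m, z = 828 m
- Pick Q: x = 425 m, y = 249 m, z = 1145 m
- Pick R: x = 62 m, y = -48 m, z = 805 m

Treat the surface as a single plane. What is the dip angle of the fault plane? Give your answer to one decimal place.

36.5°

Let the plane be z = a·x + b·y + c.
Pick Q−Pick P: 390a + 180b = 317;  Pick R−Pick P: 27a − 117b = −23.
Solving gives a = 0.65258, b = 0.34718.
Gradient magnitude |∇z| = √(a² + b²) = √(0.42587 + 0.12053) = 0.73919.
True dip = arctan(0.73919) = 36.5°, dipping toward WSW (azimuth ≈ 242°).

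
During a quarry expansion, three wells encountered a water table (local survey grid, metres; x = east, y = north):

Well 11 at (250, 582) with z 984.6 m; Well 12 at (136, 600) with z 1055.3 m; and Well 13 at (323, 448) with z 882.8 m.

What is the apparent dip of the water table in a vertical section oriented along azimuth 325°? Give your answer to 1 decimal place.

Two edge vectors: Well 11→Well 12 = (-114, 18, 70.7), Well 11→Well 13 = (73, -134, -101.8).
Normal n = (Well 11→Well 12) × (Well 11→Well 13) = (7641.4, -6444.1, 13962).
So ∂z/∂x = −n_x/n_z = −0.54730 and ∂z/∂y = −n_y/n_z = 0.46155.
Unit vector along 325° is (sin 325°, cos 325°) = (-0.5736, 0.8192).
Slope in that direction = a·(-0.5736) + b·(0.8192) = 0.69199.
Apparent dip = arctan|0.69199| = 34.7° (true dip is 35.6°, so apparent ≤ true as expected).

34.7°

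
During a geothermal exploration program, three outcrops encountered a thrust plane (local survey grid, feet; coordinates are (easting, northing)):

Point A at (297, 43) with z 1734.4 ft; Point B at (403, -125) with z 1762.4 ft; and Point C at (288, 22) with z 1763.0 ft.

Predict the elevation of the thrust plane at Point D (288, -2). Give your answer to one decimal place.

1784.1 ft

Let the plane be z = a·E + b·N + c.
Point B−Point A: 106a − 168b = 28;  Point C−Point A: −9a − 21b = 28.6.
Solving gives a = −1.12809, b = −0.87844.
Then c = 1734.4 − a·297 − b·43 = 2107.22.
At (288, -2): z = −324.9 + 1.8 + 2107.22 = 1784.1 ft.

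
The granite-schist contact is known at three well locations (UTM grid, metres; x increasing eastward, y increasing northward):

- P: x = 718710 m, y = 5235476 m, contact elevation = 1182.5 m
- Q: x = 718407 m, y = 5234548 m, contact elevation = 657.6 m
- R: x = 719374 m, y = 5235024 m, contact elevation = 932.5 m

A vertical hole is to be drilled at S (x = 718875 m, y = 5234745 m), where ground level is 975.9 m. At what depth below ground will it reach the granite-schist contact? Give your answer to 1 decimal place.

204.1 m

Two edge vectors: P→Q = (-303, -928, -524.9), P→R = (664, -452, -250).
Normal n = (P→Q) × (P→R) = (-5254.8, -424283.6, 753148).
So ∂z/∂x = −n_x/n_z = 0.006977115 and ∂z/∂y = −n_y/n_z = 0.563346912.
Intercept c from P: 1182.5 − 5014.52 − 2949389.24 = −2953221.26.
At (718875, 5234745): z_contact = 5015.67 + 2948977.43 − 2953221.26 = 771.84 m.
Depth below ground = 975.9 − 771.84 = 204.1 m.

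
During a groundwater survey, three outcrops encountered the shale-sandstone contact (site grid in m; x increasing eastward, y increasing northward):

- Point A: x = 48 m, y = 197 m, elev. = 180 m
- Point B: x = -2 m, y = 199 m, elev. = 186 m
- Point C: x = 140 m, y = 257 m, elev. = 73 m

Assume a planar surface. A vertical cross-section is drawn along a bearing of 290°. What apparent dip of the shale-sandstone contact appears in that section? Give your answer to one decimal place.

19.1°

Let the plane be z = a·x + b·y + c.
Point B−Point A: −50a + 2b = 6;  Point C−Point A: 92a + 60b = −107.
Solving gives a = −0.18028, b = −1.50691.
Unit vector along 290° is (sin 290°, cos 290°) = (-0.9397, 0.3420).
Slope in that direction = a·(-0.9397) + b·(0.3420) = −0.34599.
Apparent dip = arctan|0.34599| = 19.1° (true dip is 56.6°, so apparent ≤ true as expected).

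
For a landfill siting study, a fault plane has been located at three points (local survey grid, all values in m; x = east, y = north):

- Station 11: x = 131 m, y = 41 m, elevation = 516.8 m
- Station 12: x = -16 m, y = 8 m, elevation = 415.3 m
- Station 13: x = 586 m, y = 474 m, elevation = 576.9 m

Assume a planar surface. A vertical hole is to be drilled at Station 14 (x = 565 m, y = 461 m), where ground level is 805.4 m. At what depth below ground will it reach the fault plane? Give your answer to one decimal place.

236.6 m

Two edge vectors: Station 11→Station 12 = (-147, -33, -101.5), Station 11→Station 13 = (455, 433, 60.1).
Normal n = (Station 11→Station 12) × (Station 11→Station 13) = (41966.2, -37347.8, -48636).
So ∂z/∂x = −n_x/n_z = 0.86286 and ∂z/∂y = −n_y/n_z = −0.76790.
Intercept c from Station 11: 516.8 − 113.04 + 31.48 = 435.25.
At (565, 461): z_contact = 487.52 − 354.00 + 435.25 = 568.76 m.
Depth below ground = 805.4 − 568.76 = 236.6 m.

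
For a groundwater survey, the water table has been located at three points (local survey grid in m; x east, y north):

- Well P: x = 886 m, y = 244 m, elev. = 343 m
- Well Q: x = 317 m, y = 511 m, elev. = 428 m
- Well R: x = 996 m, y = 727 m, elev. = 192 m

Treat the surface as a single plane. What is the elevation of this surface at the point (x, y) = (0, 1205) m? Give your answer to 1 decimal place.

338.1 m

Let the plane be z = a·x + b·y + c.
Well Q−Well P: −569a + 267b = 85;  Well R−Well P: 110a + 483b = −151.
Solving gives a = −0.267498, b = −0.251709.
Then c = 343 − a·886 − b·244 = 641.42.
At (0, 1205): z = 0.0 − 303.3 + 641.42 = 338.1 m.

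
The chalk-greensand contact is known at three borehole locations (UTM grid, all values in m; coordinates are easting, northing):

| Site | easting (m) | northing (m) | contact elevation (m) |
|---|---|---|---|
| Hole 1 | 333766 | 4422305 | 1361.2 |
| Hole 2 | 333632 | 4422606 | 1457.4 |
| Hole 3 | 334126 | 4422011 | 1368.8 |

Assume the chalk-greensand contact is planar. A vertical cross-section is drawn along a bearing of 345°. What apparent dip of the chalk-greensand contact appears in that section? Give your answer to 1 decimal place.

Let the plane be z = a·easting + b·northing + c.
Hole 2−Hole 1: −134a + 301b = 96.2;  Hole 3−Hole 1: 360a − 294b = 7.6.
Solving gives a = 0.44328, b = 0.51694.
Unit vector along 345° is (sin 345°, cos 345°) = (-0.2588, 0.9659).
Slope in that direction = a·(-0.2588) + b·(0.9659) = 0.38460.
Apparent dip = arctan|0.38460| = 21.0° (true dip is 34.3°, so apparent ≤ true as expected).

21.0°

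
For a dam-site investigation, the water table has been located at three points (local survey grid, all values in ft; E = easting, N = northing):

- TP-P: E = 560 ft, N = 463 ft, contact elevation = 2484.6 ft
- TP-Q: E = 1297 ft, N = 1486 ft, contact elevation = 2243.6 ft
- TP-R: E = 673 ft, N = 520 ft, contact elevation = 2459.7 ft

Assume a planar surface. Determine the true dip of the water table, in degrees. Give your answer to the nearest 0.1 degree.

11.3°

Let the plane be z = a·E + b·N + c.
TP-Q−TP-P: 737a + 1023b = −241;  TP-R−TP-P: 113a + 57b = −24.9.
Solving gives a = −0.15947, b = −0.12069.
Gradient magnitude |∇z| = √(a² + b²) = √(0.02543 + 0.01457) = 0.20000.
True dip = arctan(0.20000) = 11.3°, dipping toward NE (azimuth ≈ 053°).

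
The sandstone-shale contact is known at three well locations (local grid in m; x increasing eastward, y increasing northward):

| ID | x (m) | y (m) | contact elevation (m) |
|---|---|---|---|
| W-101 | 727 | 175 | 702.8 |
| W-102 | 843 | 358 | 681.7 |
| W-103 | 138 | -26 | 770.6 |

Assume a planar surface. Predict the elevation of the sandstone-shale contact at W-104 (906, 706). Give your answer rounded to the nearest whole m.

657 m

Let the plane be z = a·x + b·y + c.
W-102−W-101: 116a + 183b = −21.1;  W-103−W-101: −589a − 201b = 67.8.
Solving gives a = −0.09668, b = −0.05402.
Then c = 702.8 − a·727 − b·175 = 782.54.
At (906, 706): z = −87.6 − 38.1 + 782.54 = 656.8 m.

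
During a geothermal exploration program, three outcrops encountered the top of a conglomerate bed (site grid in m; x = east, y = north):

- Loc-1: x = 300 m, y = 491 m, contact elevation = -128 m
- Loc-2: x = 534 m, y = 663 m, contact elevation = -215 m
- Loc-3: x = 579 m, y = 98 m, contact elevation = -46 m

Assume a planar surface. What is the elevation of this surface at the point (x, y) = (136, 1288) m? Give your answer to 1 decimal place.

-352.0 m

Let the plane be z = a·x + b·y + c.
Loc-2−Loc-1: 234a + 172b = −87;  Loc-3−Loc-1: 279a − 393b = 82.
Solving gives a = −0.143530, b = −0.310547.
Then c = -128 − a·300 − b·491 = 67.54.
At (136, 1288): z = −19.5 − 400.0 + 67.54 = -352.0 m.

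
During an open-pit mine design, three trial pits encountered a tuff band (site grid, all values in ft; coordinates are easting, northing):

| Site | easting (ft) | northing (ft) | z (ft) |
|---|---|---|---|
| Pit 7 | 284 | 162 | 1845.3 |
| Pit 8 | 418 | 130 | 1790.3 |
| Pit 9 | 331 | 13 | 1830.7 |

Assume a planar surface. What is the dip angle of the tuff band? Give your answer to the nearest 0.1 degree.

Let the plane be z = a·easting + b·northing + c.
Pit 8−Pit 7: 134a − 32b = −55;  Pit 9−Pit 7: 47a − 149b = −14.6.
Solving gives a = −0.41858, b = −0.03405.
Gradient magnitude |∇z| = √(a² + b²) = √(0.17521 + 0.00116) = 0.41996.
True dip = arctan(0.41996) = 22.8°, dipping toward E (azimuth ≈ 085°).

22.8°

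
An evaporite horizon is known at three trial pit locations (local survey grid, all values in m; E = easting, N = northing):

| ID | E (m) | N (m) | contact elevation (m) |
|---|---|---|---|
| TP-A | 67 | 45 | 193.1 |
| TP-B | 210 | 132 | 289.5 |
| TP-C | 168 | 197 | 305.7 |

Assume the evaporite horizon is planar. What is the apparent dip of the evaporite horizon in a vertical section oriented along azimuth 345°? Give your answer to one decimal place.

20.7°

Two edge vectors: TP-A→TP-B = (143, 87, 96.4), TP-A→TP-C = (101, 152, 112.6).
Normal n = (TP-A→TP-B) × (TP-A→TP-C) = (-4856.6, -6365.4, 12949).
So ∂z/∂E = −n_x/n_z = 0.37506 and ∂z/∂N = −n_y/n_z = 0.49157.
Unit vector along 345° is (sin 345°, cos 345°) = (-0.2588, 0.9659).
Slope in that direction = a·(-0.2588) + b·(0.9659) = 0.37775.
Apparent dip = arctan|0.37775| = 20.7° (true dip is 31.7°, so apparent ≤ true as expected).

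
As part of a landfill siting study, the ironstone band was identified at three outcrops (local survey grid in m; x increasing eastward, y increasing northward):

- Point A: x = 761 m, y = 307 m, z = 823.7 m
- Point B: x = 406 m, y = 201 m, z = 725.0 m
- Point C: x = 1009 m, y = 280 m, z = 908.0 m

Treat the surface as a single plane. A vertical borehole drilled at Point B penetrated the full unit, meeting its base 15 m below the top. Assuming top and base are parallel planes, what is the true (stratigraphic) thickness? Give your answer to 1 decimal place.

Let the plane be z = a·x + b·y + c.
Point B−Point A: −355a − 106b = −98.7;  Point C−Point A: 248a − 27b = 84.3.
Solving gives a = 0.32338, b = −0.15189.
|∇z| = √(a²+b²) = 0.35728, so dip δ = arctan(0.35728) = 19.66°.
True thickness = vertical thickness × cos δ = 15 × cos 19.66° = 14.1 m.

14.1 m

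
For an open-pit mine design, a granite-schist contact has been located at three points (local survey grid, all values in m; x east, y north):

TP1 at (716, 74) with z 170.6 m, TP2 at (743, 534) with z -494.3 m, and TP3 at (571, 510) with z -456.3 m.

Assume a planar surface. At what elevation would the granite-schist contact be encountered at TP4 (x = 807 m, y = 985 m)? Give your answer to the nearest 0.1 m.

-1146.9 m

Two edge vectors: TP1→TP2 = (27, 460, -664.9), TP1→TP3 = (-145, 436, -626.9).
Normal n = (TP1→TP2) × (TP1→TP3) = (1522.4, 113336.8, 78472).
So ∂z/∂x = −n_x/n_z = −0.01940 and ∂z/∂y = −n_y/n_z = −1.44430.
Intercept c from TP1: 170.6 + 13.89 + 106.88 = 291.37.
At (807, 985): z = −15.7 − 1422.6 + 291.37 = -1146.9 m.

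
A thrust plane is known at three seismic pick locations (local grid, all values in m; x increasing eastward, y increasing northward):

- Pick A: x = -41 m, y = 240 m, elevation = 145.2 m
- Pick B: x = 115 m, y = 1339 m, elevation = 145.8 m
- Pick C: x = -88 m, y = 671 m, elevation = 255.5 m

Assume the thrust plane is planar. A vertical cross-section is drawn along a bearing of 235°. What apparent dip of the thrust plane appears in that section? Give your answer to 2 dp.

Two edge vectors: Pick A→Pick B = (156, 1099, 0.6), Pick A→Pick C = (-47, 431, 110.3).
Normal n = (Pick A→Pick B) × (Pick A→Pick C) = (120961.1, -17235, 118889).
So ∂z/∂x = −n_x/n_z = −1.01743 and ∂z/∂y = −n_y/n_z = 0.14497.
Unit vector along 235° is (sin 235°, cos 235°) = (-0.8192, -0.5736).
Slope in that direction = a·(-0.8192) + b·(-0.5736) = 0.75028.
Apparent dip = arctan|0.75028| = 36.88° (true dip is 45.8°, so apparent ≤ true as expected).

36.88°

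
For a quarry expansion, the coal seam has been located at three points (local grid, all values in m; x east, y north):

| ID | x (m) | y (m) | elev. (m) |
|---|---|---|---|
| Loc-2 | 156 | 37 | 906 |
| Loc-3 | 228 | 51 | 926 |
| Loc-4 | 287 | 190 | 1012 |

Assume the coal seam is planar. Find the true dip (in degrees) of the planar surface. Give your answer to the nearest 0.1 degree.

29.8°

Two edge vectors: Loc-2→Loc-3 = (72, 14, 20), Loc-2→Loc-4 = (131, 153, 106).
Normal n = (Loc-2→Loc-3) × (Loc-2→Loc-4) = (-1576, -5012, 9182).
So ∂z/∂x = −n_x/n_z = 0.17164 and ∂z/∂y = −n_y/n_z = 0.54585.
Gradient magnitude |∇z| = √(a² + b²) = √(0.02946 + 0.29795) = 0.57220.
True dip = arctan(0.57220) = 29.8°, dipping toward SSW (azimuth ≈ 197°).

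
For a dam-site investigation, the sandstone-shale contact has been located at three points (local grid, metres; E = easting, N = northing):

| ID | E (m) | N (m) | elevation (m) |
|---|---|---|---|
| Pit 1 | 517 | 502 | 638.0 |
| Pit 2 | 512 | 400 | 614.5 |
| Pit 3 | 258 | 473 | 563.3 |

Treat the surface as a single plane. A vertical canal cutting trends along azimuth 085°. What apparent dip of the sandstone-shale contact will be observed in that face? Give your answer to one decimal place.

15.7°

Two edge vectors: Pit 1→Pit 2 = (-5, -102, -23.5), Pit 1→Pit 3 = (-259, -29, -74.7).
Normal n = (Pit 1→Pit 2) × (Pit 1→Pit 3) = (6937.9, 5713, -26273).
So ∂z/∂E = −n_x/n_z = 0.26407 and ∂z/∂N = −n_y/n_z = 0.21745.
Unit vector along 085° is (sin 85°, cos 85°) = (0.9962, 0.0872).
Slope in that direction = a·(0.9962) + b·(0.0872) = 0.28202.
Apparent dip = arctan|0.28202| = 15.7° (true dip is 18.9°, so apparent ≤ true as expected).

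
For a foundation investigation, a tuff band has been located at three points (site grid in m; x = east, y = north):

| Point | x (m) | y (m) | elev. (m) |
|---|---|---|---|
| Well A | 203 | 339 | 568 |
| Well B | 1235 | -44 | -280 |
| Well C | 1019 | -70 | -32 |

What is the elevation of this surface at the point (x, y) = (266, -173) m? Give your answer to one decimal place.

840.8 m

Two edge vectors: Well A→Well B = (1032, -383, -848), Well A→Well C = (816, -409, -600).
Normal n = (Well A→Well B) × (Well A→Well C) = (-117032, -72768, -109560).
So ∂z/∂x = −n_x/n_z = −1.068200 and ∂z/∂y = −n_y/n_z = −0.664184.
Intercept c from Well A: 568 + 216.84 + 225.16 = 1010.00.
At (266, -173): z = −284.1 + 114.9 + 1010.00 = 840.8 m.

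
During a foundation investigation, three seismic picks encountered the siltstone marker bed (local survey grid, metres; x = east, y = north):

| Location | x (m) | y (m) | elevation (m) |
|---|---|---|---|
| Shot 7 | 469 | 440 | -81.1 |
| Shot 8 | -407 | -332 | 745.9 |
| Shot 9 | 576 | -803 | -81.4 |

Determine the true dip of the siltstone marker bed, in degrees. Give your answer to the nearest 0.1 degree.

Let the plane be z = a·x + b·y + c.
Shot 8−Shot 7: −876a − 772b = 827;  Shot 9−Shot 7: 107a − 1243b = −0.3.
Solving gives a = −0.87769, b = −0.07531.
Gradient magnitude |∇z| = √(a² + b²) = √(0.77034 + 0.00567) = 0.88092.
True dip = arctan(0.88092) = 41.4°, dipping toward E (azimuth ≈ 085°).

41.4°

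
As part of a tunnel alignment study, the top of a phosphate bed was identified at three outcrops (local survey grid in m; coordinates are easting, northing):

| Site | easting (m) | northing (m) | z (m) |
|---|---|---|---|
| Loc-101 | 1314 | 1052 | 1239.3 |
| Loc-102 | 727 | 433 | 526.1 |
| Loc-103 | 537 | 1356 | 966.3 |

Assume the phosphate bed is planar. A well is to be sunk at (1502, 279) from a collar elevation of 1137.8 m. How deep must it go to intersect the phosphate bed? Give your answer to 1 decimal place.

Let the plane be z = a·easting + b·northing + c.
Loc-102−Loc-101: −587a − 619b = −713.2;  Loc-103−Loc-101: −777a + 304b = −273.
Solving gives a = 0.585067, b = 0.597359.
Then c = 1239.3 − a·1314 − b·1052 = −157.90.
At (1502, 279): z_contact = 878.77 + 166.66 − 157.90 = 887.53 m.
Depth below ground = 1137.8 − 887.53 = 250.3 m.

250.3 m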